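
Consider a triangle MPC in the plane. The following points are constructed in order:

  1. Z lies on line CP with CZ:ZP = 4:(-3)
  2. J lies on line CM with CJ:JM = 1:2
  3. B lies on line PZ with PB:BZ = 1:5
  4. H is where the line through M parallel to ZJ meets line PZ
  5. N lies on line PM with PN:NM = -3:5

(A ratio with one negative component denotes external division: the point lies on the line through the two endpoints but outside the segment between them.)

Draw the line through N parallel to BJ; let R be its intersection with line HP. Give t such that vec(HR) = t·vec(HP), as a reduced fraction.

t = 65/44

Set M = (0, 0), P = (1, 0), C = (0, 1); any affine frame gives the same invariant.
1. Z lies on line CP with CZ:ZP = 4:(-3) ⇒ Z = (4, -3)
2. J lies on line CM with CJ:JM = 1:2 ⇒ J = (0, 2/3)
3. B lies on line PZ with PB:BZ = 1:5 ⇒ B = (3/2, -1/2)
4. H is where the line through M parallel to ZJ meets line PZ ⇒ H = (12, -11)
5. N lies on line PM with PN:NM = -3:5 ⇒ N = (5/2, 0)
through N parallel to BJ: direction (-3/2, 7/6); meets HP at R = (-17/4, 21/4)
R = H + t·(P−H) with t = 65/44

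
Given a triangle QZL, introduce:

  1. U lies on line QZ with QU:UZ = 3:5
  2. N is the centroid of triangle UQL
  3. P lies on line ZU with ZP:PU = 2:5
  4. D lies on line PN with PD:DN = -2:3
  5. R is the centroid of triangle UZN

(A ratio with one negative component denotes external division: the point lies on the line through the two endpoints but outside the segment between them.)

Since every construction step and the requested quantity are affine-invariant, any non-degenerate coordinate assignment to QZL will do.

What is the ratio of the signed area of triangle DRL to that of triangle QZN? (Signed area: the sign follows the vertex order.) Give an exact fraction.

[DRL]:[QZN] = -143/42

Choose coordinates Q = (0, 0), Z = (1, 0), L = (0, 1).
1. U lies on line QZ with QU:UZ = 3:5 ⇒ U = (3/8, 0)
2. N is the centroid of triangle UQL ⇒ N = (1/8, 1/3)
3. P lies on line ZU with ZP:PU = 2:5 ⇒ P = (23/28, 0)
4. D lies on line PN with PD:DN = -2:3 ⇒ D = (31/14, -2/3)
5. R is the centroid of triangle UZN ⇒ R = (1/2, 1/9)
2·[DRL] = -143/126, 2·[QZN] = 1/3
[DRL]:[QZN] = -143/126:1/3 = -143/42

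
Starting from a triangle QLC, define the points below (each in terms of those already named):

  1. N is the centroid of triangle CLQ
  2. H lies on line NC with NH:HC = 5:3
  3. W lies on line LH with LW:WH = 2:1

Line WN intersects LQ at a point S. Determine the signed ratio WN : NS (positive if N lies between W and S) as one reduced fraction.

Work in coordinates with Q = (0, 0), L = (1, 0), C = (0, 1).
1. N is the centroid of triangle CLQ ⇒ N = (1/3, 1/3)
2. H lies on line NC with NH:HC = 5:3 ⇒ H = (1/8, 3/4)
3. W lies on line LH with LW:WH = 2:1 ⇒ W = (5/12, 1/2)
line WN meets LQ at S = (1/6, 0)
N = W + t·(S−W) with t = 1/3, so WN:NS = 1/3:2/3

WN:NS = 1/2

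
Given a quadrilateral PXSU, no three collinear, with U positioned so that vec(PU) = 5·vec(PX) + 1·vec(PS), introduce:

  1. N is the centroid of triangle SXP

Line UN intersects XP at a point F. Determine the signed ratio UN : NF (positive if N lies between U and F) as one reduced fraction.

Assign P = (0, 0), X = (1, 0), S = (0, 1), U = (5, 1) — the answer is frame-independent, so this choice is without loss of generality.
1. N is the centroid of triangle SXP ⇒ N = (1/3, 1/3)
line UN meets XP at F = (-2, 0)
N = U + t·(F−U) with t = 2/3, so UN:NF = 2/3:1/3

UN:NF = 2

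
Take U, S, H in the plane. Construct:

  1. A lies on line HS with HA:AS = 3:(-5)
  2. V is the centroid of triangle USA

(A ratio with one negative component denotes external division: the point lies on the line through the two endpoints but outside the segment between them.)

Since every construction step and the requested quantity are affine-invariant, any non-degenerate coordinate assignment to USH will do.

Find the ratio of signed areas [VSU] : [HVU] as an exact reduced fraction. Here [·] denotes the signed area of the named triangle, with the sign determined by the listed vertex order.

[VSU]:[HVU] = -5

Assign U = (0, 0), S = (1, 0), H = (0, 1) — the answer is frame-independent, so this choice is without loss of generality.
1. A lies on line HS with HA:AS = 3:(-5) ⇒ A = (-3/2, 5/2)
2. V is the centroid of triangle USA ⇒ V = (-1/6, 5/6)
2·[VSU] = -5/6, 2·[HVU] = 1/6
[VSU]:[HVU] = -5/6:1/6 = -5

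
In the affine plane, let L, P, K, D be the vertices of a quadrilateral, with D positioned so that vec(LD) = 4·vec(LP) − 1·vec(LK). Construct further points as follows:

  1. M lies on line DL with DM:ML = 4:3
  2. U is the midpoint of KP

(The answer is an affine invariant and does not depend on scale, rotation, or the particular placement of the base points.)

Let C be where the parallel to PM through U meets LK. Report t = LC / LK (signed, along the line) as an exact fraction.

Set L = (0, 0), P = (1, 0), K = (0, 1), D = (4, -1); any affine frame gives the same invariant.
1. M lies on line DL with DM:ML = 4:3 ⇒ M = (12/7, -3/7)
2. U is the midpoint of KP ⇒ U = (1/2, 1/2)
through U parallel to PM: direction (5/7, -3/7); meets LK at C = (0, 4/5)
C = L + t·(K−L) with t = 4/5

t = 4/5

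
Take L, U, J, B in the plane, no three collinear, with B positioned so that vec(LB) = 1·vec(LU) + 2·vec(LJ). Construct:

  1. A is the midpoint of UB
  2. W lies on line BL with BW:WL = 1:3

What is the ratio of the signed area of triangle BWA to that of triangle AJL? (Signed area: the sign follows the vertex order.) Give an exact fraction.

[BWA]:[AJL] = 1/4

Work in coordinates with L = (0, 0), U = (1, 0), J = (0, 1), B = (1, 2).
1. A is the midpoint of UB ⇒ A = (1, 1)
2. W lies on line BL with BW:WL = 1:3 ⇒ W = (3/4, 3/2)
2·[BWA] = 1/4, 2·[AJL] = 1
[BWA]:[AJL] = 1/4:1 = 1/4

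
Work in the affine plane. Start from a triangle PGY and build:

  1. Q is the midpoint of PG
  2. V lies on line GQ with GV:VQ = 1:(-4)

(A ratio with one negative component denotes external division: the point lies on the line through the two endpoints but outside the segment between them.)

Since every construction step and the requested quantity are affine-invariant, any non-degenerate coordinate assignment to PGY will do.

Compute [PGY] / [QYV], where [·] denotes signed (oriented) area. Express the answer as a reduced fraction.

Choose coordinates P = (0, 0), G = (1, 0), Y = (0, 1).
1. Q is the midpoint of PG ⇒ Q = (1/2, 0)
2. V lies on line GQ with GV:VQ = 1:(-4) ⇒ V = (7/6, 0)
2·[PGY] = 1, 2·[QYV] = -2/3
[PGY]:[QYV] = 1:-2/3 = -3/2

[PGY]:[QYV] = -3/2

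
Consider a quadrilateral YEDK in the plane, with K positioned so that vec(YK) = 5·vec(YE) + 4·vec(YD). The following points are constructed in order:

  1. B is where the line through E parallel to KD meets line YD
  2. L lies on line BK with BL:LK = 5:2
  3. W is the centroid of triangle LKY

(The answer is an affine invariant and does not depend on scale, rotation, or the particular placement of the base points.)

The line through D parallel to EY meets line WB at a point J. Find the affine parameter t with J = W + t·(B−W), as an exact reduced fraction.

t = 43/99

Choose coordinates Y = (0, 0), E = (1, 0), D = (0, 1), K = (5, 4).
1. B is where the line through E parallel to KD meets line YD ⇒ B = (0, -3/5)
2. L lies on line BK with BL:LK = 5:2 ⇒ L = (25/7, 94/35)
3. W is the centroid of triangle LKY ⇒ W = (20/7, 78/35)
through D parallel to EY: direction (-1, 0); meets WB at J = (160/99, 1)
J = W + t·(B−W) with t = 43/99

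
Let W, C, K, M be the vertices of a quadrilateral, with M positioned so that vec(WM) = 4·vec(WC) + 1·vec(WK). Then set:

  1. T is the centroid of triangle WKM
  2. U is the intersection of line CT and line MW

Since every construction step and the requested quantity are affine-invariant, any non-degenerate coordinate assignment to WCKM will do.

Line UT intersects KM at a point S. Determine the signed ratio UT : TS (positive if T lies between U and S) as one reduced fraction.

UT:TS = 8/7

Assign W = (0, 0), C = (1, 0), K = (0, 1), M = (4, 1) — the answer is frame-independent, so this choice is without loss of generality.
1. T is the centroid of triangle WKM ⇒ T = (4/3, 2/3)
2. U is the intersection of line CT and line MW ⇒ U = (8/7, 2/7)
line UT meets KM at S = (3/2, 1)
T = U + t·(S−U) with t = 8/15, so UT:TS = 8/15:7/15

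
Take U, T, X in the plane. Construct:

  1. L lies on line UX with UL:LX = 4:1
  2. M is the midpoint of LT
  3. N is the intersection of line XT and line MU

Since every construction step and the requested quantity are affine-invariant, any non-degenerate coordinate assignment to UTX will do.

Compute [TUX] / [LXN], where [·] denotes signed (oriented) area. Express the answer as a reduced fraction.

Assign U = (0, 0), T = (1, 0), X = (0, 1) — the answer is frame-independent, so this choice is without loss of generality.
1. L lies on line UX with UL:LX = 4:1 ⇒ L = (0, 4/5)
2. M is the midpoint of LT ⇒ M = (1/2, 2/5)
3. N is the intersection of line XT and line MU ⇒ N = (5/9, 4/9)
2·[TUX] = -1, 2·[LXN] = -1/9
[TUX]:[LXN] = -1:-1/9 = 9

[TUX]:[LXN] = 9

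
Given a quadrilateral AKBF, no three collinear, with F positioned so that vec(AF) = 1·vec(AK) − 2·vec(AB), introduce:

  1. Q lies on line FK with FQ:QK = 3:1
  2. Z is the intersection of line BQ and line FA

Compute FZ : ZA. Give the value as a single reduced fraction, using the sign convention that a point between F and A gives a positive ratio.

Choose coordinates A = (0, 0), K = (1, 0), B = (0, 1), F = (1, -2).
1. Q lies on line FK with FQ:QK = 3:1 ⇒ Q = (1, -1/2)
2. Z is the intersection of line BQ and line FA ⇒ Z = (-2, 4)
Z = F + t·(A−F) with t = 3, so FZ:ZA = t:(1−t) = 3:-2

FZ:ZA = -3/2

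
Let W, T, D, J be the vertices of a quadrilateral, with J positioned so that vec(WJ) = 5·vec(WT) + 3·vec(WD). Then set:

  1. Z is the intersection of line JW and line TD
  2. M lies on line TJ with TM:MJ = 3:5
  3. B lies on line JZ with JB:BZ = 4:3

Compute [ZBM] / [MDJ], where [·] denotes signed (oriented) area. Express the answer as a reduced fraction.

[ZBM]:[MDJ] = 9/56

Choose coordinates W = (0, 0), T = (1, 0), D = (0, 1), J = (5, 3).
1. Z is the intersection of line JW and line TD ⇒ Z = (5/8, 3/8)
2. M lies on line TJ with TM:MJ = 3:5 ⇒ M = (5/2, 9/8)
3. B lies on line JZ with JB:BZ = 4:3 ⇒ B = (5/2, 3/2)
2·[ZBM] = -45/64, 2·[MDJ] = -35/8
[ZBM]:[MDJ] = -45/64:-35/8 = 9/56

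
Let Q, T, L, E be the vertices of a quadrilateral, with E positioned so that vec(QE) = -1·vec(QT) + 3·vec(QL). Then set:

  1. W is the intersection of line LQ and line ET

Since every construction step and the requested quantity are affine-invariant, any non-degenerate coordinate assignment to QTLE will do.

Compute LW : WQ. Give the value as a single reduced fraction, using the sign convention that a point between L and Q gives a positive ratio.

Choose coordinates Q = (0, 0), T = (1, 0), L = (0, 1), E = (-1, 3).
1. W is the intersection of line LQ and line ET ⇒ W = (0, 3/2)
W = L + t·(Q−L) with t = -1/2, so LW:WQ = t:(1−t) = -1/2:3/2

LW:WQ = -1/3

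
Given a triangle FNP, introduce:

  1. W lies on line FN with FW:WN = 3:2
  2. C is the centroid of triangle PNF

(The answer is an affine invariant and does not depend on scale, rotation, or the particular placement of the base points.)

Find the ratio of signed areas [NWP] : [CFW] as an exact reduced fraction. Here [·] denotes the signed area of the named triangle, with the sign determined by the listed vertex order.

Set F = (0, 0), N = (1, 0), P = (0, 1); any affine frame gives the same invariant.
1. W lies on line FN with FW:WN = 3:2 ⇒ W = (3/5, 0)
2. C is the centroid of triangle PNF ⇒ C = (1/3, 1/3)
2·[NWP] = -2/5, 2·[CFW] = 1/5
[NWP]:[CFW] = -2/5:1/5 = -2

[NWP]:[CFW] = -2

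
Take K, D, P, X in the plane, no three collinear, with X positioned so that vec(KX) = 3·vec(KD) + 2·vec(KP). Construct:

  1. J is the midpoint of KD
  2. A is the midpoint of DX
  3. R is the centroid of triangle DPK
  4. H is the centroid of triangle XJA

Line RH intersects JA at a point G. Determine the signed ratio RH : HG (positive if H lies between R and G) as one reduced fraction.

RH:HG = 3

Work in coordinates with K = (0, 0), D = (1, 0), P = (0, 1), X = (3, 2).
1. J is the midpoint of KD ⇒ J = (1/2, 0)
2. A is the midpoint of DX ⇒ A = (2, 1)
3. R is the centroid of triangle DPK ⇒ R = (1/3, 1/3)
4. H is the centroid of triangle XJA ⇒ H = (11/6, 1)
line RH meets JA at G = (7/3, 11/9)
H = R + t·(G−R) with t = 3/4, so RH:HG = 3/4:1/4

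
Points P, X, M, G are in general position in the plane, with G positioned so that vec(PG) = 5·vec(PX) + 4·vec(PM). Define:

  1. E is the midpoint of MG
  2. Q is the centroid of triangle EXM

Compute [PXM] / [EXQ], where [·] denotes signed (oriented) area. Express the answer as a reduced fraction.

[PXM]:[EXQ] = -3/4

Work in coordinates with P = (0, 0), X = (1, 0), M = (0, 1), G = (5, 4).
1. E is the midpoint of MG ⇒ E = (5/2, 5/2)
2. Q is the centroid of triangle EXM ⇒ Q = (7/6, 7/6)
2·[PXM] = 1, 2·[EXQ] = -4/3
[PXM]:[EXQ] = 1:-4/3 = -3/4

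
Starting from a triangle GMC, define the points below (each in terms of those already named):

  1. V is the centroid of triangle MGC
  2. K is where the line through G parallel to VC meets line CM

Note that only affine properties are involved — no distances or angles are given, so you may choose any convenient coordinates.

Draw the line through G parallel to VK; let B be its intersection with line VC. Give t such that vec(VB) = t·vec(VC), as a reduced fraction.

t = -3

Choose coordinates G = (0, 0), M = (1, 0), C = (0, 1).
1. V is the centroid of triangle MGC ⇒ V = (1/3, 1/3)
2. K is where the line through G parallel to VC meets line CM ⇒ K = (-1, 2)
through G parallel to VK: direction (-4/3, 5/3); meets VC at B = (4/3, -5/3)
B = V + t·(C−V) with t = -3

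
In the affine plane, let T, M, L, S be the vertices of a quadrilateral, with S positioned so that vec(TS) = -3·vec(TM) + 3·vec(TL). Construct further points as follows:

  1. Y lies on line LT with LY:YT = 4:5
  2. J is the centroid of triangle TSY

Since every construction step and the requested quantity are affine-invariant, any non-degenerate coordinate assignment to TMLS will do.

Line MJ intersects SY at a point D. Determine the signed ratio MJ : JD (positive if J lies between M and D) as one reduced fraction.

Assign T = (0, 0), M = (1, 0), L = (0, 1), S = (-3, 3) — the answer is frame-independent, so this choice is without loss of generality.
1. Y lies on line LT with LY:YT = 4:5 ⇒ Y = (0, 5/9)
2. J is the centroid of triangle TSY ⇒ J = (-1, 32/27)
line MJ meets SY at D = (-1/6, 56/81)
J = M + t·(D−M) with t = 12/7, so MJ:JD = 12/7:-5/7

MJ:JD = -12/5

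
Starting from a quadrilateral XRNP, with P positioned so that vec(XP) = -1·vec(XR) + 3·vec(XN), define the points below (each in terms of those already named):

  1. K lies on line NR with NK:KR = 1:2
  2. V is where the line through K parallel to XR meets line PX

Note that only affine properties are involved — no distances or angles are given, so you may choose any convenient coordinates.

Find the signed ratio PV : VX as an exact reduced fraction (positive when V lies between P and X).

Choose coordinates X = (0, 0), R = (1, 0), N = (0, 1), P = (-1, 3).
1. K lies on line NR with NK:KR = 1:2 ⇒ K = (1/3, 2/3)
2. V is where the line through K parallel to XR meets line PX ⇒ V = (-2/9, 2/3)
V = P + t·(X−P) with t = 7/9, so PV:VX = t:(1−t) = 7/9:2/9

PV:VX = 7/2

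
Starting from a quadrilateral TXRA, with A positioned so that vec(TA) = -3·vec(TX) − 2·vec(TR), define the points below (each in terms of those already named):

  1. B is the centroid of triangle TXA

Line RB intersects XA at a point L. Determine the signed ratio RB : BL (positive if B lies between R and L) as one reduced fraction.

Choose coordinates T = (0, 0), X = (1, 0), R = (0, 1), A = (-3, -2).
1. B is the centroid of triangle TXA ⇒ B = (-2/3, -2/3)
line RB meets XA at L = (-3/4, -7/8)
B = R + t·(L−R) with t = 8/9, so RB:BL = 8/9:1/9

RB:BL = 8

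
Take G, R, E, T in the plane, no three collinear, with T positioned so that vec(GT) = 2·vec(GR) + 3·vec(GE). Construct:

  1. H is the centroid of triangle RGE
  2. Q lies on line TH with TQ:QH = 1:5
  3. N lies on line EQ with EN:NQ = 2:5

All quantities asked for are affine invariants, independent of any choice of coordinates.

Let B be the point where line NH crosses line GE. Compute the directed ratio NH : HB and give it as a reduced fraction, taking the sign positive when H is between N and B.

Work in coordinates with G = (0, 0), R = (1, 0), E = (0, 1), T = (2, 3).
1. H is the centroid of triangle RGE ⇒ H = (1/3, 1/3)
2. Q lies on line TH with TQ:QH = 1:5 ⇒ Q = (31/18, 23/9)
3. N lies on line EQ with EN:NQ = 2:5 ⇒ N = (31/63, 13/9)
line NH meets GE at B = (0, -2)
H = N + t·(B−N) with t = 10/31, so NH:HB = 10/31:21/31

NH:HB = 10/21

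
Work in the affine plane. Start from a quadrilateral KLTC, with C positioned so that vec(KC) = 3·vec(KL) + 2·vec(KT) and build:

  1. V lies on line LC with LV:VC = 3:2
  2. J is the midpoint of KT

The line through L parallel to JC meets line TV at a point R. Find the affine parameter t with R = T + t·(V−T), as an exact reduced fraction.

Choose coordinates K = (0, 0), L = (1, 0), T = (0, 1), C = (3, 2).
1. V lies on line LC with LV:VC = 3:2 ⇒ V = (11/5, 6/5)
2. J is the midpoint of KT ⇒ J = (0, 1/2)
through L parallel to JC: direction (3, 3/2); meets TV at R = (11/3, 4/3)
R = T + t·(V−T) with t = 5/3

t = 5/3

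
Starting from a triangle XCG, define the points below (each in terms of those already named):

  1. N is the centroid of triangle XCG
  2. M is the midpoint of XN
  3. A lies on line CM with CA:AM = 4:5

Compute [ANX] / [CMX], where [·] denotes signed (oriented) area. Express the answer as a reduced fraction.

[ANX]:[CMX] = 10/9

Work in coordinates with X = (0, 0), C = (1, 0), G = (0, 1).
1. N is the centroid of triangle XCG ⇒ N = (1/3, 1/3)
2. M is the midpoint of XN ⇒ M = (1/6, 1/6)
3. A lies on line CM with CA:AM = 4:5 ⇒ A = (17/27, 2/27)
2·[ANX] = 5/27, 2·[CMX] = 1/6
[ANX]:[CMX] = 5/27:1/6 = 10/9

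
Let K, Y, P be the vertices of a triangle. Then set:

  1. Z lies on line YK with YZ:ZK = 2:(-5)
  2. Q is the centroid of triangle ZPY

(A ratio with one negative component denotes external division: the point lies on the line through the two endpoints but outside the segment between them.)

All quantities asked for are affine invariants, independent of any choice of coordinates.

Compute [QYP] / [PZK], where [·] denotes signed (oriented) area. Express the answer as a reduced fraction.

Choose coordinates K = (0, 0), Y = (1, 0), P = (0, 1).
1. Z lies on line YK with YZ:ZK = 2:(-5) ⇒ Z = (5/3, 0)
2. Q is the centroid of triangle ZPY ⇒ Q = (8/9, 1/3)
2·[QYP] = -2/9, 2·[PZK] = -5/3
[QYP]:[PZK] = -2/9:-5/3 = 2/15

[QYP]:[PZK] = 2/15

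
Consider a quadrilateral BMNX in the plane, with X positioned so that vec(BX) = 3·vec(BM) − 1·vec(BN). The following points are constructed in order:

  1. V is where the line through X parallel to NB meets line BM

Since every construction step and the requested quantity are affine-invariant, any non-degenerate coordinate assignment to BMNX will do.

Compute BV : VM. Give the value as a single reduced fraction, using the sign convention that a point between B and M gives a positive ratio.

Set B = (0, 0), M = (1, 0), N = (0, 1), X = (3, -1); any affine frame gives the same invariant.
1. V is where the line through X parallel to NB meets line BM ⇒ V = (3, 0)
V = B + t·(M−B) with t = 3, so BV:VM = t:(1−t) = 3:-2

BV:VM = -3/2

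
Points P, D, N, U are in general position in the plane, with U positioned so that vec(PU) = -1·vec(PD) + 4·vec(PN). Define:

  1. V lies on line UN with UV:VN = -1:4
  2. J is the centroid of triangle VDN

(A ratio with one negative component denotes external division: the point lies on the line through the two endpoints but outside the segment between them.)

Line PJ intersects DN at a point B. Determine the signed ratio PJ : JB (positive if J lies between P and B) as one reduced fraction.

Set P = (0, 0), D = (1, 0), N = (0, 1), U = (-1, 4); any affine frame gives the same invariant.
1. V lies on line UN with UV:VN = -1:4 ⇒ V = (-4/3, 5)
2. J is the centroid of triangle VDN ⇒ J = (-1/9, 2)
line PJ meets DN at B = (-1/17, 18/17)
J = P + t·(B−P) with t = 17/9, so PJ:JB = 17/9:-8/9

PJ:JB = -17/8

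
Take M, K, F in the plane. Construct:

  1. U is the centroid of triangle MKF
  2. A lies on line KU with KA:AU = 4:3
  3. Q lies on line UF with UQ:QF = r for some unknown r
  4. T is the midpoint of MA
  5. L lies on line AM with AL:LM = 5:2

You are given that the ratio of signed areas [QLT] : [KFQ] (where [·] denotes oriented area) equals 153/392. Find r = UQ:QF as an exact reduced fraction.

Choose coordinates M = (0, 0), K = (1, 0), F = (0, 1).
1. U is the centroid of triangle MKF ⇒ U = (1/3, 1/3)
2. A lies on line KU with KA:AU = 4:3 ⇒ A = (13/21, 4/21)
3. With UQ:QF = r, write λ = r/(r+1) so Q = U + λ·(F−U); Q is affine-linear in λ
4. T is the midpoint of MA ⇒ T = (13/42, 2/21)
5. L lies on line AM with AL:LM = 5:2 ⇒ L = (26/147, 8/147)
Every point depending on Q is an affine combination of Q and λ-independent points, so each such coordinate is linear in λ; the λ² term in each signed area is a multiple of (F−U)×(F−U) = 0, so 2·[QLT] and 2·[KFQ] are each linear in λ. Evaluating at λ=0 and λ=1:
  2·[QLT] = 5/49·λ + 3/98,   2·[KFQ] = -1/3·λ + 1/3
So [QLT]:[KFQ] = (5/49·λ + 3/98) / (-1/3·λ + 1/3). Setting this equal to 153/392:
  5/49·λ + 3/98 = 153/392·(-1/3·λ + 1/3)  ⇒  λ = 3/7
Then r = λ/(1−λ) = (3/7)/(4/7) = 3/4. Check: with r = 3/4, Q = (4/21, 13/21) and [QLT]:[KFQ] = 153/392 as required.

r = 3/4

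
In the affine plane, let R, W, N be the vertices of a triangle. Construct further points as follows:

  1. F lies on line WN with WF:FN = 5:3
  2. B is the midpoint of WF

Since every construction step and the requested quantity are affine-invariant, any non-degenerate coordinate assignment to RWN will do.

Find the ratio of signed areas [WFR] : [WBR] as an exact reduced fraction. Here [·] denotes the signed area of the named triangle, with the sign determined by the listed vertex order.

Work in coordinates with R = (0, 0), W = (1, 0), N = (0, 1).
1. F lies on line WN with WF:FN = 5:3 ⇒ F = (3/8, 5/8)
2. B is the midpoint of WF ⇒ B = (11/16, 5/16)
2·[WFR] = 5/8, 2·[WBR] = 5/16
[WFR]:[WBR] = 5/8:5/16 = 2

[WFR]:[WBR] = 2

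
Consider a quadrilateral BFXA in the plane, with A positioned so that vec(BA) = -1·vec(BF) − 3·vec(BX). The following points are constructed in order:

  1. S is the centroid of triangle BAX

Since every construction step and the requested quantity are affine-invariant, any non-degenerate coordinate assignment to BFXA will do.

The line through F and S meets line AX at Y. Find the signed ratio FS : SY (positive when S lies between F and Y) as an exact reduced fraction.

Work in coordinates with B = (0, 0), F = (1, 0), X = (0, 1), A = (-1, -3).
1. S is the centroid of triangle BAX ⇒ S = (-1/3, -2/3)
line FS meets AX at Y = (-3/7, -5/7)
S = F + t·(Y−F) with t = 14/15, so FS:SY = 14/15:1/15

FS:SY = 14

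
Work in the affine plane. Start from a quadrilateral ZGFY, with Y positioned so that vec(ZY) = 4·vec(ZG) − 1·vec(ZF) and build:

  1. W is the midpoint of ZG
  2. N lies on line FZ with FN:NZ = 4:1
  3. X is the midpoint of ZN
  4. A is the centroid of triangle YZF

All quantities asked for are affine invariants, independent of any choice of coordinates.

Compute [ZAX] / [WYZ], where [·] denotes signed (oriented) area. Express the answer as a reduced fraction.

Set Z = (0, 0), G = (1, 0), F = (0, 1), Y = (4, -1); any affine frame gives the same invariant.
1. W is the midpoint of ZG ⇒ W = (1/2, 0)
2. N lies on line FZ with FN:NZ = 4:1 ⇒ N = (0, 1/5)
3. X is the midpoint of ZN ⇒ X = (0, 1/10)
4. A is the centroid of triangle YZF ⇒ A = (4/3, 0)
2·[ZAX] = 2/15, 2·[WYZ] = -1/2
[ZAX]:[WYZ] = 2/15:-1/2 = -4/15

[ZAX]:[WYZ] = -4/15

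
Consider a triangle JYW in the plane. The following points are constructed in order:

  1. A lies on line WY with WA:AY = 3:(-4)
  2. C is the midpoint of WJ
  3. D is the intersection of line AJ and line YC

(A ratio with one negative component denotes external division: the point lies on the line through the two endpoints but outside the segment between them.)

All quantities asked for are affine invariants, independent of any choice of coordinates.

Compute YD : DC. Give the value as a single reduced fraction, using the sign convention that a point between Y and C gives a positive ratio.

Assign J = (0, 0), Y = (1, 0), W = (0, 1) — the answer is frame-independent, so this choice is without loss of generality.
1. A lies on line WY with WA:AY = 3:(-4) ⇒ A = (-3, 4)
2. C is the midpoint of WJ ⇒ C = (0, 1/2)
3. D is the intersection of line AJ and line YC ⇒ D = (-3/5, 4/5)
D = Y + t·(C−Y) with t = 8/5, so YD:DC = t:(1−t) = 8/5:-3/5

YD:DC = -8/3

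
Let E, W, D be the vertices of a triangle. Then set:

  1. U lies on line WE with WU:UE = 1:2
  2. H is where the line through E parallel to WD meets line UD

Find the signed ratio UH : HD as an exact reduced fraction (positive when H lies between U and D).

UH:HD = -2/3

Assign E = (0, 0), W = (1, 0), D = (0, 1) — the answer is frame-independent, so this choice is without loss of generality.
1. U lies on line WE with WU:UE = 1:2 ⇒ U = (2/3, 0)
2. H is where the line through E parallel to WD meets line UD ⇒ H = (2, -2)
H = U + t·(D−U) with t = -2, so UH:HD = t:(1−t) = -2:3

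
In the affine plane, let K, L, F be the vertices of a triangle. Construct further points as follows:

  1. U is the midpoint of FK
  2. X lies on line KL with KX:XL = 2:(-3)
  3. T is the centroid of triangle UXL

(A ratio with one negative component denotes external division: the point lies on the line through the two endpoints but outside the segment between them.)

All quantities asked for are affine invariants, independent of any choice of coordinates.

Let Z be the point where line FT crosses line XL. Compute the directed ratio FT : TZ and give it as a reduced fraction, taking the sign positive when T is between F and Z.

Assign K = (0, 0), L = (1, 0), F = (0, 1) — the answer is frame-independent, so this choice is without loss of generality.
1. U is the midpoint of FK ⇒ U = (0, 1/2)
2. X lies on line KL with KX:XL = 2:(-3) ⇒ X = (-2, 0)
3. T is the centroid of triangle UXL ⇒ T = (-1/3, 1/6)
line FT meets XL at Z = (-2/5, 0)
T = F + t·(Z−F) with t = 5/6, so FT:TZ = 5/6:1/6

FT:TZ = 5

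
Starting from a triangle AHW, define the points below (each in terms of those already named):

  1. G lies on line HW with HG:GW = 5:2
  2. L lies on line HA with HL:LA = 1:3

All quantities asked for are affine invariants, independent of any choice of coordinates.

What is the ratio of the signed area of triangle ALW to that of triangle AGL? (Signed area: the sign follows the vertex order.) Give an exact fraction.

[ALW]:[AGL] = -7/5

Set A = (0, 0), H = (1, 0), W = (0, 1); any affine frame gives the same invariant.
1. G lies on line HW with HG:GW = 5:2 ⇒ G = (2/7, 5/7)
2. L lies on line HA with HL:LA = 1:3 ⇒ L = (3/4, 0)
2·[ALW] = 3/4, 2·[AGL] = -15/28
[ALW]:[AGL] = 3/4:-15/28 = -7/5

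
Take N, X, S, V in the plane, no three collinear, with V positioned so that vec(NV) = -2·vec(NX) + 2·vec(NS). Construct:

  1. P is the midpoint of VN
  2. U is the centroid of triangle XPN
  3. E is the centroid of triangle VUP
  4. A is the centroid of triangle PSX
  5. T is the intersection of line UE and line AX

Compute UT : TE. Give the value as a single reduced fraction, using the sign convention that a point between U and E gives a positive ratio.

UT:TE = -3/2

Set N = (0, 0), X = (1, 0), S = (0, 1), V = (-2, 2); any affine frame gives the same invariant.
1. P is the midpoint of VN ⇒ P = (-1, 1)
2. U is the centroid of triangle XPN ⇒ U = (0, 1/3)
3. E is the centroid of triangle VUP ⇒ E = (-1, 10/9)
4. A is the centroid of triangle PSX ⇒ A = (0, 2/3)
5. T is the intersection of line UE and line AX ⇒ T = (-3, 8/3)
T = U + t·(E−U) with t = 3, so UT:TE = t:(1−t) = 3:-2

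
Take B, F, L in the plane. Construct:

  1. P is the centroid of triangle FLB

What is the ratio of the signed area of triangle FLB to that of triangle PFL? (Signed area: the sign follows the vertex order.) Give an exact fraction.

[FLB]:[PFL] = 3

Choose coordinates B = (0, 0), F = (1, 0), L = (0, 1).
1. P is the centroid of triangle FLB ⇒ P = (1/3, 1/3)
2·[FLB] = 1, 2·[PFL] = 1/3
[FLB]:[PFL] = 1:1/3 = 3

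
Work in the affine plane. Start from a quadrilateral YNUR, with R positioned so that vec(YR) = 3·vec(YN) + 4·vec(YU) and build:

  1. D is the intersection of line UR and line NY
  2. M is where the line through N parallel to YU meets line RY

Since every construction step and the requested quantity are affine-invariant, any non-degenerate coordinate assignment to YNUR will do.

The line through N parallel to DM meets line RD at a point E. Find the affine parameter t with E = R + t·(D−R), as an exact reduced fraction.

t = 2

Work in coordinates with Y = (0, 0), N = (1, 0), U = (0, 1), R = (3, 4).
1. D is the intersection of line UR and line NY ⇒ D = (-1, 0)
2. M is where the line through N parallel to YU meets line RY ⇒ M = (1, 4/3)
through N parallel to DM: direction (2, 4/3); meets RD at E = (-5, -4)
E = R + t·(D−R) with t = 2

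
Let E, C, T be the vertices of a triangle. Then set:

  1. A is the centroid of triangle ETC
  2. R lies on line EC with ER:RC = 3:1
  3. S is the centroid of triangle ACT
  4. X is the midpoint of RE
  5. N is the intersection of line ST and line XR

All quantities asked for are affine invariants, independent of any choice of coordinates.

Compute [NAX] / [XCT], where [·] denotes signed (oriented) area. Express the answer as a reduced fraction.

[NAX]:[XCT] = 17/75

Work in coordinates with E = (0, 0), C = (1, 0), T = (0, 1).
1. A is the centroid of triangle ETC ⇒ A = (1/3, 1/3)
2. R lies on line EC with ER:RC = 3:1 ⇒ R = (3/4, 0)
3. S is the centroid of triangle ACT ⇒ S = (4/9, 4/9)
4. X is the midpoint of RE ⇒ X = (3/8, 0)
5. N is the intersection of line ST and line XR ⇒ N = (4/5, 0)
2·[NAX] = 17/120, 2·[XCT] = 5/8
[NAX]:[XCT] = 17/120:5/8 = 17/75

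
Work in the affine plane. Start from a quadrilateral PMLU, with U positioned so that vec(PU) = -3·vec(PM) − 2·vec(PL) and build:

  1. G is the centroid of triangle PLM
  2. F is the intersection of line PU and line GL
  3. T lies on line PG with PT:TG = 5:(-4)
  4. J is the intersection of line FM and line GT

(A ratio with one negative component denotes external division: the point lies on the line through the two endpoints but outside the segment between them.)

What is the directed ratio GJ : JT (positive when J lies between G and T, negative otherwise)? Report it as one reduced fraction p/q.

GJ:JT = -1/29

Assign P = (0, 0), M = (1, 0), L = (0, 1), U = (-3, -2) — the answer is frame-independent, so this choice is without loss of generality.
1. G is the centroid of triangle PLM ⇒ G = (1/3, 1/3)
2. F is the intersection of line PU and line GL ⇒ F = (3/8, 1/4)
3. T lies on line PG with PT:TG = 5:(-4) ⇒ T = (5/3, 5/3)
4. J is the intersection of line FM and line GT ⇒ J = (2/7, 2/7)
J = G + t·(T−G) with t = -1/28, so GJ:JT = t:(1−t) = -1/28:29/28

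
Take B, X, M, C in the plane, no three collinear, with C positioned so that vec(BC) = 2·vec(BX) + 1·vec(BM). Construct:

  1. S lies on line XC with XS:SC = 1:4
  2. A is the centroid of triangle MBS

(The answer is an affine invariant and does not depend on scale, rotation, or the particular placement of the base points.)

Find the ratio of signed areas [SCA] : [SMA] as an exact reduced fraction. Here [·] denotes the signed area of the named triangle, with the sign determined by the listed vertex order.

Work in coordinates with B = (0, 0), X = (1, 0), M = (0, 1), C = (2, 1).
1. S lies on line XC with XS:SC = 1:4 ⇒ S = (6/5, 1/5)
2. A is the centroid of triangle MBS ⇒ A = (2/5, 2/5)
2·[SCA] = 4/5, 2·[SMA] = 2/5
[SCA]:[SMA] = 4/5:2/5 = 2

[SCA]:[SMA] = 2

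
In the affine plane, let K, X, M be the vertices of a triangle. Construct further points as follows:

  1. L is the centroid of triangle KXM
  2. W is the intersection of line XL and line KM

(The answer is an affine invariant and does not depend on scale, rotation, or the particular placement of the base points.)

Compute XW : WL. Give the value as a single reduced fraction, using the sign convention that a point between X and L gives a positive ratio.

XW:WL = -3

Set K = (0, 0), X = (1, 0), M = (0, 1); any affine frame gives the same invariant.
1. L is the centroid of triangle KXM ⇒ L = (1/3, 1/3)
2. W is the intersection of line XL and line KM ⇒ W = (0, 1/2)
W = X + t·(L−X) with t = 3/2, so XW:WL = t:(1−t) = 3/2:-1/2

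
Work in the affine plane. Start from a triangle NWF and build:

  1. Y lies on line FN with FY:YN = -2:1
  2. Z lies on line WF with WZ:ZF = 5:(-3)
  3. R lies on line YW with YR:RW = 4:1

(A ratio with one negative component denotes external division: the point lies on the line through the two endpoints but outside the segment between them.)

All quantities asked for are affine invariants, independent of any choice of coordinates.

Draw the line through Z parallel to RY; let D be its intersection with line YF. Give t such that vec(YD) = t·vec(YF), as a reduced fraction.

Choose coordinates N = (0, 0), W = (1, 0), F = (0, 1).
1. Y lies on line FN with FY:YN = -2:1 ⇒ Y = (0, -1)
2. Z lies on line WF with WZ:ZF = 5:(-3) ⇒ Z = (-3/2, 5/2)
3. R lies on line YW with YR:RW = 4:1 ⇒ R = (4/5, -1/5)
through Z parallel to RY: direction (-4/5, -4/5); meets YF at D = (0, 4)
D = Y + t·(F−Y) with t = 5/2

t = 5/2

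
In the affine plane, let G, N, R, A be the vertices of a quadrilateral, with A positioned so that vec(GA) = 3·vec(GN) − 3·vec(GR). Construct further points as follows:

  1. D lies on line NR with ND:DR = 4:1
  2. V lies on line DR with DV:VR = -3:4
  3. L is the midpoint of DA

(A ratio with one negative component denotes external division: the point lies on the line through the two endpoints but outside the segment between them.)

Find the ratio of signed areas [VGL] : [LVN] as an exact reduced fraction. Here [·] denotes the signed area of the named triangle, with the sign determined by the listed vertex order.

[VGL]:[LVN] = -12

Set G = (0, 0), N = (1, 0), R = (0, 1), A = (3, -3); any affine frame gives the same invariant.
1. D lies on line NR with ND:DR = 4:1 ⇒ D = (1/5, 4/5)
2. V lies on line DR with DV:VR = -3:4 ⇒ V = (4/5, 1/5)
3. L is the midpoint of DA ⇒ L = (8/5, -11/10)
2·[VGL] = 6/5, 2·[LVN] = -1/10
[VGL]:[LVN] = 6/5:-1/10 = -12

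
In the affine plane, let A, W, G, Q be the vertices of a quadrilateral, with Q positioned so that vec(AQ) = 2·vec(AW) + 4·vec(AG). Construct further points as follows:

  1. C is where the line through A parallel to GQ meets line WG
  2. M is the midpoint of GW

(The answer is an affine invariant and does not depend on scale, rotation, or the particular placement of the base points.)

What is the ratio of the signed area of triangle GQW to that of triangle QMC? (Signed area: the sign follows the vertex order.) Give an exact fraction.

Choose coordinates A = (0, 0), W = (1, 0), G = (0, 1), Q = (2, 4).
1. C is where the line through A parallel to GQ meets line WG ⇒ C = (2/5, 3/5)
2. M is the midpoint of GW ⇒ M = (1/2, 1/2)
2·[GQW] = -5, 2·[QMC] = -1/2
[GQW]:[QMC] = -5:-1/2 = 10

[GQW]:[QMC] = 10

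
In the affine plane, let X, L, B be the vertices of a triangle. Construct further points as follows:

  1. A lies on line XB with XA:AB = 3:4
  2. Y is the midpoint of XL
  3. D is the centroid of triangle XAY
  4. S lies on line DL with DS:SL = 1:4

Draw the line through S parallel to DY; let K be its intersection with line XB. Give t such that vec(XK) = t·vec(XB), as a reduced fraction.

t = 9/35

Work in coordinates with X = (0, 0), L = (1, 0), B = (0, 1).
1. A lies on line XB with XA:AB = 3:4 ⇒ A = (0, 3/7)
2. Y is the midpoint of XL ⇒ Y = (1/2, 0)
3. D is the centroid of triangle XAY ⇒ D = (1/6, 1/7)
4. S lies on line DL with DS:SL = 1:4 ⇒ S = (1/3, 4/35)
through S parallel to DY: direction (1/3, -1/7); meets XB at K = (0, 9/35)
K = X + t·(B−X) with t = 9/35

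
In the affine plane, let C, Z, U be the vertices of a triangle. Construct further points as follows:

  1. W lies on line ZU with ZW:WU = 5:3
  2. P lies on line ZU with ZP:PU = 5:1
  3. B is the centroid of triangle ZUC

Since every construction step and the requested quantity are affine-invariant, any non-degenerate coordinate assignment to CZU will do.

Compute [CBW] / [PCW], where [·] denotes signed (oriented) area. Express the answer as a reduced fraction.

Work in coordinates with C = (0, 0), Z = (1, 0), U = (0, 1).
1. W lies on line ZU with ZW:WU = 5:3 ⇒ W = (3/8, 5/8)
2. P lies on line ZU with ZP:PU = 5:1 ⇒ P = (1/6, 5/6)
3. B is the centroid of triangle ZUC ⇒ B = (1/3, 1/3)
2·[CBW] = 1/12, 2·[PCW] = 5/24
[CBW]:[PCW] = 1/12:5/24 = 2/5

[CBW]:[PCW] = 2/5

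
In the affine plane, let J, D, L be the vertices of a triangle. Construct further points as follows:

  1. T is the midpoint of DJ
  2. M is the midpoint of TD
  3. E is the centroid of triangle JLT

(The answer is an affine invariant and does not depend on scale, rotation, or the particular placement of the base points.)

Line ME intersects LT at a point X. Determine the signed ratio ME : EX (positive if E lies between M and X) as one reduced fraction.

Set J = (0, 0), D = (1, 0), L = (0, 1); any affine frame gives the same invariant.
1. T is the midpoint of DJ ⇒ T = (1/2, 0)
2. M is the midpoint of TD ⇒ M = (3/4, 0)
3. E is the centroid of triangle JLT ⇒ E = (1/6, 1/3)
line ME meets LT at X = (2/5, 1/5)
E = M + t·(X−M) with t = 5/3, so ME:EX = 5/3:-2/3

ME:EX = -5/2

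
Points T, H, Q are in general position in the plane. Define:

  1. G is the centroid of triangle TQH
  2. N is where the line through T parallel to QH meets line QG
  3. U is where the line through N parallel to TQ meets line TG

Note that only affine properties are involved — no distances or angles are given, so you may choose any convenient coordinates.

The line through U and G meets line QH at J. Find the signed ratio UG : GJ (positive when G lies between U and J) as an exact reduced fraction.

Assign T = (0, 0), H = (1, 0), Q = (0, 1) — the answer is frame-independent, so this choice is without loss of generality.
1. G is the centroid of triangle TQH ⇒ G = (1/3, 1/3)
2. N is where the line through T parallel to QH meets line QG ⇒ N = (1, -1)
3. U is where the line through N parallel to TQ meets line TG ⇒ U = (1, 1)
line UG meets QH at J = (1/2, 1/2)
G = U + t·(J−U) with t = 4/3, so UG:GJ = 4/3:-1/3

UG:GJ = -4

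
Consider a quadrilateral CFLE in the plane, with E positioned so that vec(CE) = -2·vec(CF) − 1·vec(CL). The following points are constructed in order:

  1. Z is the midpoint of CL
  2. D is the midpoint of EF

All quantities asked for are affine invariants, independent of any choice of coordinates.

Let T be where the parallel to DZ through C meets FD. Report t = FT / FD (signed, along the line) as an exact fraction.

Choose coordinates C = (0, 0), F = (1, 0), L = (0, 1), E = (-2, -1).
1. Z is the midpoint of CL ⇒ Z = (0, 1/2)
2. D is the midpoint of EF ⇒ D = (-1/2, -1/2)
through C parallel to DZ: direction (1/2, 1); meets FD at T = (-1/5, -2/5)
T = F + t·(D−F) with t = 4/5

t = 4/5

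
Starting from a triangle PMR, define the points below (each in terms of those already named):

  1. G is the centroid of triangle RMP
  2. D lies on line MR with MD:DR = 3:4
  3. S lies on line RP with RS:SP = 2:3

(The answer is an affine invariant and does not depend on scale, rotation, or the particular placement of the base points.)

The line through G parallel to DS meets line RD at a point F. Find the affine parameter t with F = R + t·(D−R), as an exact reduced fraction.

Set P = (0, 0), M = (1, 0), R = (0, 1); any affine frame gives the same invariant.
1. G is the centroid of triangle RMP ⇒ G = (1/3, 1/3)
2. D lies on line MR with MD:DR = 3:4 ⇒ D = (4/7, 3/7)
3. S lies on line RP with RS:SP = 2:3 ⇒ S = (0, 3/5)
through G parallel to DS: direction (-4/7, 6/35); meets RD at F = (17/21, 4/21)
F = R + t·(D−R) with t = 17/12

t = 17/12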